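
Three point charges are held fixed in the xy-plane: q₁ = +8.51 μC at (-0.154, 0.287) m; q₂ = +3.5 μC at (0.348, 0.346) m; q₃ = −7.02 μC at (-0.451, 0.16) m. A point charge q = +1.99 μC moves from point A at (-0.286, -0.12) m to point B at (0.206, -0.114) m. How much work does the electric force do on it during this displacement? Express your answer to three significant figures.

The work done by the electric force is W_field = −ΔU = −q(V_B − V_A) = q(V_A − V_B).
At A: distances to the source charges are 0.428 m, 0.787 m, 0.325 m; V_A = Σ kqᵢ/rᵢ = 2.46×10⁴ V.
At B: distances to the source charges are 0.539 m, 0.481 m, 0.712 m; V_B = Σ kqᵢ/rᵢ = 1.19×10⁵ V.
ΔV = V_B − V_A = 9.41×10⁴ V.
W_field = −qΔV = −(1.99×10⁻⁶ C)(9.41×10⁴ V) = -0.187 J.

-0.187 J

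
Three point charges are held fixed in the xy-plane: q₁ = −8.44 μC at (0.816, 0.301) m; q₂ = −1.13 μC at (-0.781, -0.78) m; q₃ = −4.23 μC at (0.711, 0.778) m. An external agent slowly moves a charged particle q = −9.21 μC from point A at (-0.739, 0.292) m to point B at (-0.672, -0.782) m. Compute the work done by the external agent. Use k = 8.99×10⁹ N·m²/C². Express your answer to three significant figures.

0.640 J

For quasistatic motion the external work equals the change in potential energy: W_ext = qΔV = q(V_B − V_A).
At A: distances to the source charges are 1.56 m, 1.07 m, 1.53 m; V_A = Σ kqᵢ/rᵢ = -8.31×10⁴ V.
At B: distances to the source charges are 1.84 m, 0.109 m, 2.08 m; V_B = Σ kqᵢ/rᵢ = -1.53×10⁵ V.
ΔV = V_B − V_A = -6.95×10⁴ V.
W_ext = qΔV = (-9.21×10⁻⁶ C)(-6.95×10⁴ V) = 0.640 J.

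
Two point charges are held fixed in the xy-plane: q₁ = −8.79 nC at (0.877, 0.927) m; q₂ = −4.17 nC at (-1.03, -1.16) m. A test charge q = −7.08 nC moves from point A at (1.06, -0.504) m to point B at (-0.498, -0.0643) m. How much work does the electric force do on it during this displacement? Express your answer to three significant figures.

The work done by the electric force is W_field = −ΔU = −q(V_B − V_A) = q(V_A − V_B).
At A: distances to the source charges are 1.44 m, 2.19 m; V_A = Σ kqᵢ/rᵢ = -71.9 V.
At B: distances to the source charges are 1.70 m, 1.22 m; V_B = Σ kqᵢ/rᵢ = -77.4 V.
ΔV = V_B − V_A = -5.51 V.
W_field = −qΔV = −(-7.08×10⁻⁹ C)(-5.51 V) = -3.90×10⁻⁸ J.

-3.90×10⁻⁸ J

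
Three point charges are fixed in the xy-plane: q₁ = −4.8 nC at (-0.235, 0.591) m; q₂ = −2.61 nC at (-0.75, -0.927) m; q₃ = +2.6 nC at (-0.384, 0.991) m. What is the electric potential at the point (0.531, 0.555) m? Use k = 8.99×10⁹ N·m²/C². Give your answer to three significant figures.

The total potential is the scalar sum of each charge's contribution, V = Σ kqᵢ/rᵢ.
Distances from the field point to each charge: r₁ = 0.767 m, r₂ = 1.96 m, r₃ = 1.01 m.
V = k[(-4.80×10⁻⁹)/(0.767) + (-2.61×10⁻⁹)/(1.96) + (2.60×10⁻⁹)/(1.01)] = -45.2 V.

-45.2 V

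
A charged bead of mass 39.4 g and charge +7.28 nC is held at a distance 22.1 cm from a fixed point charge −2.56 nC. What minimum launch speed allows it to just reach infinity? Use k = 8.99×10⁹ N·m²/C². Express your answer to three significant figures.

6.20×10⁻³ m/s

To just escape, total mechanical energy must reach zero at infinity: ½mv²_min + U = 0, so ½mv²_min = −U = |kQq|/r.
|U| = |kQq|/r = (8.99×10⁹ N·m²/C²)(2.56×10⁻⁹)(7.28×10⁻⁹)/(0.221) = 7.58×10⁻⁷ J.
v_min = √(2|U|/m) = √(2·7.58×10⁻⁷/0.0394) = 6.20×10⁻³ m/s.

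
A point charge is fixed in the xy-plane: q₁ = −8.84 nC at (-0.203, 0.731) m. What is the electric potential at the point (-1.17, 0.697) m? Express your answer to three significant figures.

The total potential is the scalar sum of each charge's contribution, V = Σ kqᵢ/rᵢ.
Distances from the field point to each charge: r₁ = 0.968 m.
V = k[(-8.84×10⁻⁹)/(0.968)] = -82.1 V.

-82.1 V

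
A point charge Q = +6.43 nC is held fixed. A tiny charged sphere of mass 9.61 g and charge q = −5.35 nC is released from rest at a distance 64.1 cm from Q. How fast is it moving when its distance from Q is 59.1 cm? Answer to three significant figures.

2.91×10⁻³ m/s

Only the electrostatic force acts, so mechanical energy is conserved: ½mv² = U₁ − U₂ = kQq(1/r₁ − 1/r₂).
U₁ − U₂ = (8.99×10⁹ N·m²/C²)(6.43×10⁻⁹ C)(-5.35×10⁻⁹ C)(1/0.641 − 1/0.591) = 4.08×10⁻⁸ J.
v = √(2·4.08×10⁻⁸/9.61×10⁻³) = 2.91×10⁻³ m/s.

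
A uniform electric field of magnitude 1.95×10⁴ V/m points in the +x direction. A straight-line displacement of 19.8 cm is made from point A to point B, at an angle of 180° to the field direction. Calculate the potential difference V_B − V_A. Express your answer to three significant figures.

3860 V

Only the component of displacement along E changes the potential: ΔV = −E·d·cosθ.
ΔV = −(1.95×10⁴ V/m)(0.198 m)cos180° = 3860 V.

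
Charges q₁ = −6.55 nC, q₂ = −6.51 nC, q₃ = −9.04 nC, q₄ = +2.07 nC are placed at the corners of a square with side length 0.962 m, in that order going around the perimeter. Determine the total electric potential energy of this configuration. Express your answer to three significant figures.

The assembly work is the sum of pairwise potential energies, U = Σ_{i<j} kqᵢqⱼ/rᵢⱼ.
The four side pairs have separation 0.962 m and the two diagonal pairs 1.36 m.
Summing all 6 pair terms gives U = 9.49×10⁻⁷ J.

9.49×10⁻⁷ J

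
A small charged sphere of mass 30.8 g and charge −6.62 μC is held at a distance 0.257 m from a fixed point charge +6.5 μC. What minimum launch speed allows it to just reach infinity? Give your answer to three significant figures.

9.89 m/s

To just escape, total mechanical energy must reach zero at infinity: ½mv²_min + U = 0, so ½mv²_min = −U = |kQq|/r.
|U| = |kQq|/r = (8.99×10⁹ N·m²/C²)(6.50×10⁻⁶)(6.62×10⁻⁶)/(0.257) = 1.51 J.
v_min = √(2|U|/m) = √(2·1.51/0.0308) = 9.89 m/s.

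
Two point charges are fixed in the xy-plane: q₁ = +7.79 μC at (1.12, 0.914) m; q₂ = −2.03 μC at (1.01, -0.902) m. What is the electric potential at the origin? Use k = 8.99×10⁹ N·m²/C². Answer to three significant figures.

3.50×10⁴ V

The total potential is the scalar sum of each charge's contribution, V = Σ kqᵢ/rᵢ.
Distances from the field point to each charge: r₁ = 1.45 m, r₂ = 1.35 m.
V = k[(7.79×10⁻⁶)/(1.45) + (-2.03×10⁻⁶)/(1.35)] = 3.50×10⁴ V.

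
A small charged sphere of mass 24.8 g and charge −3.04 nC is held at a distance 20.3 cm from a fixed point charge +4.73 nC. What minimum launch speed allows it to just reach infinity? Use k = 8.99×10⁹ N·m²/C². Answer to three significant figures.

To just escape, total mechanical energy must reach zero at infinity: ½mv²_min + U = 0, so ½mv²_min = −U = |kQq|/r.
|U| = |kQq|/r = (8.99×10⁹ N·m²/C²)(4.73×10⁻⁹)(3.04×10⁻⁹)/(0.203) = 6.37×10⁻⁷ J.
v_min = √(2|U|/m) = √(2·6.37×10⁻⁷/0.0248) = 7.17×10⁻³ m/s.

7.17×10⁻³ m/s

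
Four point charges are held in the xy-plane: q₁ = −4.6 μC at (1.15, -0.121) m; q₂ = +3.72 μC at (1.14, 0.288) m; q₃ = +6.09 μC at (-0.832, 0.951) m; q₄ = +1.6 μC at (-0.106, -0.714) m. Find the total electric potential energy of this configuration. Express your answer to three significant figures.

The assembly work is the sum of pairwise potential energies, U = Σ_{i<j} kqᵢqⱼ/rᵢⱼ.
Pair separations: r₁₂ = 0.409 m, r₁₃ = 2.25 m, r₁₄ = 1.39 m, r₂₃ = 2.08 m, r₂₄ = 1.60 m, r₃₄ = 1.82 m.
Summing all 6 pair terms gives U = -0.356 J.

-0.356 J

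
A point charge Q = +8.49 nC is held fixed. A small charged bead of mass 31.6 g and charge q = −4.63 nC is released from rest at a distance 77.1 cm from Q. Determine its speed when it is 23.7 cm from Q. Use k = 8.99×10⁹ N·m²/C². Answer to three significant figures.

Only the electrostatic force acts, so mechanical energy is conserved: ½mv² = U₁ − U₂ = kQq(1/r₁ − 1/r₂).
U₁ − U₂ = (8.99×10⁹ N·m²/C²)(8.49×10⁻⁹ C)(-4.63×10⁻⁹ C)(1/0.771 − 1/0.237) = 1.03×10⁻⁶ J.
v = √(2·1.03×10⁻⁶/0.0316) = 8.08×10⁻³ m/s.

8.08×10⁻³ m/s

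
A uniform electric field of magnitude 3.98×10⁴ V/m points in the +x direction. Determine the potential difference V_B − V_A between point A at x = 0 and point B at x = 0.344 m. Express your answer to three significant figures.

-1.37×10⁴ V

In a uniform field, potential decreases in the direction of E: V_B − V_A = −E·Δx.
V_B − V_A = −(3.98×10⁴ V/m)(0.344 m) = -1.37×10⁴ V.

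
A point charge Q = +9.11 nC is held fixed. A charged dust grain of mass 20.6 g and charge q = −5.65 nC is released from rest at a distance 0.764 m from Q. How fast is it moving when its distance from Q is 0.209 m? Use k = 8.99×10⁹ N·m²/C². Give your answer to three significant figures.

Only the electrostatic force acts, so mechanical energy is conserved: ½mv² = U₁ − U₂ = kQq(1/r₁ − 1/r₂).
U₁ − U₂ = (8.99×10⁹ N·m²/C²)(9.11×10⁻⁹ C)(-5.65×10⁻⁹ C)(1/0.764 − 1/0.209) = 1.61×10⁻⁶ J.
v = √(2·1.61×10⁻⁶/0.0206) = 0.0125 m/s.

0.0125 m/s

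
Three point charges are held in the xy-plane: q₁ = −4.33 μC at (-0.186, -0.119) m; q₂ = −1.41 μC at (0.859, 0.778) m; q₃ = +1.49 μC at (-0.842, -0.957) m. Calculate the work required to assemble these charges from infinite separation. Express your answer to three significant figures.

The work to assemble the configuration equals its total potential energy, U = Σ kqᵢqⱼ/rᵢⱼ over all pairs.
Pair separations: r₁₂ = 1.38 m, r₁₃ = 1.06 m, r₂₃ = 2.43 m.
U = (0.0399) + (-0.0545) + (-7.77×10⁻³) = -0.0224 J.

-0.0224 J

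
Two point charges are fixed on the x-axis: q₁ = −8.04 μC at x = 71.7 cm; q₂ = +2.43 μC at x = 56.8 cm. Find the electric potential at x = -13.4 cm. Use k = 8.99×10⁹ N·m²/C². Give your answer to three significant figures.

The total potential is the scalar sum of each charge's contribution, V = Σ kqᵢ/rᵢ.
Distances from the field point to each charge: r₁ = 0.851 m, r₂ = 0.702 m.
V = k[(-8.04×10⁻⁶)/(0.851) + (2.43×10⁻⁶)/(0.702)] = -5.38×10⁴ V.

-5.38×10⁴ V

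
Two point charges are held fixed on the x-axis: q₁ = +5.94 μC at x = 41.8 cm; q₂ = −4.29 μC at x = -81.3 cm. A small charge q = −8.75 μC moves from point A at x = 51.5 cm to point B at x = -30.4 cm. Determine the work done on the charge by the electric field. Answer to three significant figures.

The work done by the electric force is W_field = −ΔU = −q(V_B − V_A) = q(V_A − V_B).
At A: distances to the source charges are 0.0970 m, 1.33 m; V_A = Σ kqᵢ/rᵢ = 5.21×10⁵ V.
At B: distances to the source charges are 0.722 m, 0.509 m; V_B = Σ kqᵢ/rᵢ = -1810 V.
ΔV = V_B − V_A = -5.23×10⁵ V.
W_field = −qΔV = −(-8.75×10⁻⁶ C)(-5.23×10⁵ V) = -4.58 J.

-4.58 J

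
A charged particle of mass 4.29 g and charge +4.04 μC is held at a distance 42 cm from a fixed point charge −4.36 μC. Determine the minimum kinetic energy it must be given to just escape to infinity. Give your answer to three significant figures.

To just escape, total mechanical energy must reach zero at infinity: ½mv²_min + U = 0, so ½mv²_min = −U = |kQq|/r.
|U| = |kQq|/r = (8.99×10⁹ N·m²/C²)(4.36×10⁻⁶)(4.04×10⁻⁶)/(0.420) = 0.377 J.

0.377 J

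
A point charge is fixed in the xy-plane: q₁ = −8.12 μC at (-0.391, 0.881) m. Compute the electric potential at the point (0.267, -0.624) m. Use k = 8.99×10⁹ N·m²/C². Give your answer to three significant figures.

-4.44×10⁴ V

The total potential is the scalar sum of each charge's contribution, V = Σ kqᵢ/rᵢ.
Distances from the field point to each charge: r₁ = 1.64 m.
V = k[(-8.12×10⁻⁶)/(1.64)] = -4.44×10⁴ V.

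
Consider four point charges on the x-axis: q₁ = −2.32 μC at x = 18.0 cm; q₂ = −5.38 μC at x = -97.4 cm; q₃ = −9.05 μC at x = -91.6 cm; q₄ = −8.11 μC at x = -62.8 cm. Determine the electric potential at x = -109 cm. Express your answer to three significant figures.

-1.06×10⁶ V

The total potential is the scalar sum of each charge's contribution, V = Σ kqᵢ/rᵢ.
Distances from the field point to each charge: r₁ = 1.27 m, r₂ = 0.116 m, r₃ = 0.174 m, r₄ = 0.462 m.
V = k[(-2.32×10⁻⁶)/(1.27) + (-5.38×10⁻⁶)/(0.116) + (-9.05×10⁻⁶)/(0.174) + (-8.11×10⁻⁶)/(0.462)] = -1.06×10⁶ V.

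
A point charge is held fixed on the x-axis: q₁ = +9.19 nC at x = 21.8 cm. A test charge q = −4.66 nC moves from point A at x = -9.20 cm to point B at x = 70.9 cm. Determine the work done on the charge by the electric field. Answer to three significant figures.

-4.58×10⁻⁷ J

The work done by the electric force is W_field = −ΔU = −q(V_B − V_A) = q(V_A − V_B).
At A: distance to the source charge is 0.310 m; V_A = kq₁/r = 267 V.
At B: distance to the source charge is 0.491 m; V_B = kq₁/r = 168 V.
ΔV = V_B − V_A = -98.2 V.
W_field = −qΔV = −(-4.66×10⁻⁹ C)(-98.2 V) = -4.58×10⁻⁷ J.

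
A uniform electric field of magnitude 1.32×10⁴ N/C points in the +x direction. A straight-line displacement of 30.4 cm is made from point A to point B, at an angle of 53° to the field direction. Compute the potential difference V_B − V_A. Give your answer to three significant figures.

-2410 V

Only the component of displacement along E changes the potential: ΔV = −E·d·cosθ.
ΔV = −(1.32×10⁴ V/m)(0.304 m)cos53° = -2410 V.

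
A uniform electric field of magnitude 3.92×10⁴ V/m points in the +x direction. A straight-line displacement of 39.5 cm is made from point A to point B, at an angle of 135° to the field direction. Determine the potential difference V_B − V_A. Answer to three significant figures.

1.09×10⁴ V

Only the component of displacement along E changes the potential: ΔV = −E·d·cosθ.
ΔV = −(3.92×10⁴ V/m)(0.395 m)cos135° = 1.09×10⁴ V.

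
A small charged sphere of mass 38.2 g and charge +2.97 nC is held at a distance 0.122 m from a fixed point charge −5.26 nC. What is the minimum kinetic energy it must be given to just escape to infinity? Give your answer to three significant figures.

To just escape, total mechanical energy must reach zero at infinity: ½mv²_min + U = 0, so ½mv²_min = −U = |kQq|/r.
|U| = |kQq|/r = (8.99×10⁹ N·m²/C²)(5.26×10⁻⁹)(2.97×10⁻⁹)/(0.122) = 1.15×10⁻⁶ J.

1.15×10⁻⁶ J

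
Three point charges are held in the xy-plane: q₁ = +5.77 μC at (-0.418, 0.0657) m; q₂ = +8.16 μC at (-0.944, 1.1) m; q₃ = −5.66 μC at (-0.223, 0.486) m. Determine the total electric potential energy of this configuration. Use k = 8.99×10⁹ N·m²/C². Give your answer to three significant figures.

-0.707 J

The work to assemble the configuration equals its total potential energy, U = Σ kqᵢqⱼ/rᵢⱼ over all pairs.
Pair separations: r₁₂ = 1.16 m, r₁₃ = 0.463 m, r₂₃ = 0.947 m.
U = (0.365) + (-0.634) + (-0.438) = -0.707 J.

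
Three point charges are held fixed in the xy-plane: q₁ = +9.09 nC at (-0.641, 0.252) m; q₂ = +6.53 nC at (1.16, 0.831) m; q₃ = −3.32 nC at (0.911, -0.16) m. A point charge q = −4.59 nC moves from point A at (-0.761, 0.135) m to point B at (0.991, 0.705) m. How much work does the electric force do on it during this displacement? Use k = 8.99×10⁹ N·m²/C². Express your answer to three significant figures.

-9.47×10⁻⁷ J

The work done by the electric force is W_field = −ΔU = −q(V_B − V_A) = q(V_A − V_B).
At A: distances to the source charges are 0.168 m, 2.04 m, 1.70 m; V_A = Σ kqᵢ/rᵢ = 499 V.
At B: distances to the source charges are 1.69 m, 0.211 m, 0.869 m; V_B = Σ kqᵢ/rᵢ = 292 V.
ΔV = V_B − V_A = -206 V.
W_field = −qΔV = −(-4.59×10⁻⁹ C)(-206 V) = -9.47×10⁻⁷ J.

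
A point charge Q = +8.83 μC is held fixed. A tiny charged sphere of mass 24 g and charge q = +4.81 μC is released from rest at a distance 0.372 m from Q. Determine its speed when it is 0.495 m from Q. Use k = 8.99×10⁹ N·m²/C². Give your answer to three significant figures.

Only the electrostatic force acts, so mechanical energy is conserved: ½mv² = U₁ − U₂ = kQq(1/r₁ − 1/r₂).
U₁ − U₂ = (8.99×10⁹ N·m²/C²)(8.83×10⁻⁶ C)(4.81×10⁻⁶ C)(1/0.372 − 1/0.495) = 0.255 J.
v = √(2·0.255/0.0240) = 4.61 m/s.

4.61 m/s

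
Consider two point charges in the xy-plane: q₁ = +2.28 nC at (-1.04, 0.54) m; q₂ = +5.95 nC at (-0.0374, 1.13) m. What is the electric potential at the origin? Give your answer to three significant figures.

The total potential is the scalar sum of each charge's contribution, V = Σ kqᵢ/rᵢ.
Distances from the field point to each charge: r₁ = 1.17 m, r₂ = 1.13 m.
V = k[(2.28×10⁻⁹)/(1.17) + (5.95×10⁻⁹)/(1.13)] = 64.8 V.

64.8 V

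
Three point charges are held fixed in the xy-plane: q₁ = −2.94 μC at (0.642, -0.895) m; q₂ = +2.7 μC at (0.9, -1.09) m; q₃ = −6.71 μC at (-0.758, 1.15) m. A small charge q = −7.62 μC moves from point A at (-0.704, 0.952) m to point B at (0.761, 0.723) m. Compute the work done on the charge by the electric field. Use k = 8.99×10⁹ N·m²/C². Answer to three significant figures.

1.94 J

The work done by the electric force is W_field = −ΔU = −q(V_B − V_A) = q(V_A − V_B).
At A: distances to the source charges are 2.29 m, 2.60 m, 0.205 m; V_A = Σ kqᵢ/rᵢ = -2.96×10⁵ V.
At B: distances to the source charges are 1.62 m, 1.82 m, 1.58 m; V_B = Σ kqᵢ/rᵢ = -4.12×10⁴ V.
ΔV = V_B − V_A = 2.55×10⁵ V.
W_field = −qΔV = −(-7.62×10⁻⁶ C)(2.55×10⁵ V) = 1.94 J.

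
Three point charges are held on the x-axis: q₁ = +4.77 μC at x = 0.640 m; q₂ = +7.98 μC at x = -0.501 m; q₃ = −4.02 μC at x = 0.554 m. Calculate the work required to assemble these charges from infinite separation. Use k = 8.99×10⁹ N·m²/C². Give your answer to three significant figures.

-1.98 J

The work to assemble the configuration equals its total potential energy, U = Σ kqᵢqⱼ/rᵢⱼ over all pairs.
Pair separations: r₁₂ = 1.14 m, r₁₃ = 0.0860 m, r₂₃ = 1.06 m.
U = (0.300) + (-2.00) + (-0.273) = -1.98 J.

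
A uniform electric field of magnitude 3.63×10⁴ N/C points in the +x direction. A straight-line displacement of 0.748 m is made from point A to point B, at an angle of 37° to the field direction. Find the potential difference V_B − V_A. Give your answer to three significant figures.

-2.17×10⁴ V

Only the component of displacement along E changes the potential: ΔV = −E·d·cosθ.
ΔV = −(3.63×10⁴ V/m)(0.748 m)cos37° = -2.17×10⁴ V.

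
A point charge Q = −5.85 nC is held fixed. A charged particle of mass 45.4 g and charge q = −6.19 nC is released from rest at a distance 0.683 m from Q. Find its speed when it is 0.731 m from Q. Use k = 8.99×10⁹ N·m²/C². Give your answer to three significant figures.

Only the electrostatic force acts, so mechanical energy is conserved: ½mv² = U₁ − U₂ = kQq(1/r₁ − 1/r₂).
U₁ − U₂ = (8.99×10⁹ N·m²/C²)(-5.85×10⁻⁹ C)(-6.19×10⁻⁹ C)(1/0.683 − 1/0.731) = 3.13×10⁻⁸ J.
v = √(2·3.13×10⁻⁸/0.0454) = 1.17×10⁻³ m/s.

1.17×10⁻³ m/s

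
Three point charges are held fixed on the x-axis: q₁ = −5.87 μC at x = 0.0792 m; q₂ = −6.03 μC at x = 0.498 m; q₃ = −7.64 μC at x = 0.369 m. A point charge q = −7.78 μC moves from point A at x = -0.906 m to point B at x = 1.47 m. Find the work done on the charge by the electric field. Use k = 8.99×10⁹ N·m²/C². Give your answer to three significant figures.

-0.0782 J

The work done by the electric force is W_field = −ΔU = −q(V_B − V_A) = q(V_A − V_B).
At A: distances to the source charges are 0.985 m, 1.40 m, 1.27 m; V_A = Σ kqᵢ/rᵢ = -1.46×10⁵ V.
At B: distances to the source charges are 1.39 m, 0.972 m, 1.10 m; V_B = Σ kqᵢ/rᵢ = -1.56×10⁵ V.
ΔV = V_B − V_A = -1.01×10⁴ V.
W_field = −qΔV = −(-7.78×10⁻⁶ C)(-1.01×10⁴ V) = -0.0782 J.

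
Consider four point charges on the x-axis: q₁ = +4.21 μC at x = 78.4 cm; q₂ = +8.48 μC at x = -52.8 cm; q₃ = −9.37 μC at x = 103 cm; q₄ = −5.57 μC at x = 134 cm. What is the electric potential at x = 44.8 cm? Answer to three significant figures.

-1.01×10⁴ V

The total potential is the scalar sum of each charge's contribution, V = Σ kqᵢ/rᵢ.
Distances from the field point to each charge: r₁ = 0.336 m, r₂ = 0.976 m, r₃ = 0.582 m, r₄ = 0.892 m.
V = k[(4.21×10⁻⁶)/(0.336) + (8.48×10⁻⁶)/(0.976) + (-9.37×10⁻⁶)/(0.582) + (-5.57×10⁻⁶)/(0.892)] = -1.01×10⁴ V.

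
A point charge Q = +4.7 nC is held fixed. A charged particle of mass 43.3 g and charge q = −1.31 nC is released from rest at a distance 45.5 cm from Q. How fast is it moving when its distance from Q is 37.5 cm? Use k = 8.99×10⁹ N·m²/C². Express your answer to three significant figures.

Only the electrostatic force acts, so mechanical energy is conserved: ½mv² = U₁ − U₂ = kQq(1/r₁ − 1/r₂).
U₁ − U₂ = (8.99×10⁹ N·m²/C²)(4.70×10⁻⁹ C)(-1.31×10⁻⁹ C)(1/0.455 − 1/0.375) = 2.60×10⁻⁸ J.
v = √(2·2.60×10⁻⁸/0.0433) = 1.09×10⁻³ m/s.

1.09×10⁻³ m/s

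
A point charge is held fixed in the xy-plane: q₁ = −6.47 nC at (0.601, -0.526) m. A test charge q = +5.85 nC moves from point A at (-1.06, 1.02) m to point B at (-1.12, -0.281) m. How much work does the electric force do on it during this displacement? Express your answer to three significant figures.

4.58×10⁻⁸ J

The work done by the electric force is W_field = −ΔU = −q(V_B − V_A) = q(V_A − V_B).
At A: distance to the source charge is 2.27 m; V_A = kq₁/r = -25.6 V.
At B: distance to the source charge is 1.74 m; V_B = kq₁/r = -33.5 V.
ΔV = V_B − V_A = -7.83 V.
W_field = −qΔV = −(5.85×10⁻⁹ C)(-7.83 V) = 4.58×10⁻⁸ J.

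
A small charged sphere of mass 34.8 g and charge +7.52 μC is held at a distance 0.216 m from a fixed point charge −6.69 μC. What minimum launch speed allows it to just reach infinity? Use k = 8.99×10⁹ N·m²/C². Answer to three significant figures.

To just escape, total mechanical energy must reach zero at infinity: ½mv²_min + U = 0, so ½mv²_min = −U = |kQq|/r.
|U| = |kQq|/r = (8.99×10⁹ N·m²/C²)(6.69×10⁻⁶)(7.52×10⁻⁶)/(0.216) = 2.09 J.
v_min = √(2|U|/m) = √(2·2.09/0.0348) = 11.0 m/s.

11.0 m/s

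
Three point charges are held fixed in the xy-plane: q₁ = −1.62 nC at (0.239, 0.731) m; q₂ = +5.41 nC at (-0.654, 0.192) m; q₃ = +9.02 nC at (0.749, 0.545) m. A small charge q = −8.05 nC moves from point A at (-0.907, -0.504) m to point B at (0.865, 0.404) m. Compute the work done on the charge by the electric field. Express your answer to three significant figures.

2.87×10⁻⁶ J

The work done by the electric force is W_field = −ΔU = −q(V_B − V_A) = q(V_A − V_B).
At A: distances to the source charges are 1.68 m, 0.741 m, 1.96 m; V_A = Σ kqᵢ/rᵢ = 98.4 V.
At B: distances to the source charges are 0.706 m, 1.53 m, 0.183 m; V_B = Σ kqᵢ/rᵢ = 455 V.
ΔV = V_B − V_A = 357 V.
W_field = −qΔV = −(-8.05×10⁻⁹ C)(357 V) = 2.87×10⁻⁶ J.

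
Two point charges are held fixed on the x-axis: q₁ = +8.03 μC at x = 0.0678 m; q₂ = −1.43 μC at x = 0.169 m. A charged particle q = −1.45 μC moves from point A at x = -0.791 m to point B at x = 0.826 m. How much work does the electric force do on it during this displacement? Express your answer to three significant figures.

The work done by the electric force is W_field = −ΔU = −q(V_B − V_A) = q(V_A − V_B).
At A: distances to the source charges are 0.859 m, 0.960 m; V_A = Σ kqᵢ/rᵢ = 7.07×10⁴ V.
At B: distances to the source charges are 0.758 m, 0.657 m; V_B = Σ kqᵢ/rᵢ = 7.56×10⁴ V.
ΔV = V_B − V_A = 4980 V.
W_field = −qΔV = −(-1.45×10⁻⁶ C)(4980 V) = 7.22×10⁻³ J.

7.22×10⁻³ J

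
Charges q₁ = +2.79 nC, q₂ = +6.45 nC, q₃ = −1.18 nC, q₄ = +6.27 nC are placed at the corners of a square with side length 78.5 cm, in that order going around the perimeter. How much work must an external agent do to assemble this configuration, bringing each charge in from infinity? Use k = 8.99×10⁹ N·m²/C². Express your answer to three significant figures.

The assembly work is the sum of pairwise potential energies, U = Σ_{i<j} kqᵢqⱼ/rᵢⱼ.
The four side pairs have separation 0.785 m and the two diagonal pairs 1.11 m.
Summing all 6 pair terms gives U = 5.35×10⁻⁷ J.

5.35×10⁻⁷ J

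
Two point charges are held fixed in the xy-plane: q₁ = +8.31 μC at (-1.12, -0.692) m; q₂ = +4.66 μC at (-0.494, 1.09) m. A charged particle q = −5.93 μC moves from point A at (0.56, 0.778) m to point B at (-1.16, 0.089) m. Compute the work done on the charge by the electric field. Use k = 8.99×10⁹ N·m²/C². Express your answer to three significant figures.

0.349 J

The work done by the electric force is W_field = −ΔU = −q(V_B − V_A) = q(V_A − V_B).
At A: distances to the source charges are 2.23 m, 1.10 m; V_A = Σ kqᵢ/rᵢ = 7.16×10⁴ V.
At B: distances to the source charges are 0.782 m, 1.20 m; V_B = Σ kqᵢ/rᵢ = 1.30×10⁵ V.
ΔV = V_B − V_A = 5.88×10⁴ V.
W_field = −qΔV = −(-5.93×10⁻⁶ C)(5.88×10⁴ V) = 0.349 J.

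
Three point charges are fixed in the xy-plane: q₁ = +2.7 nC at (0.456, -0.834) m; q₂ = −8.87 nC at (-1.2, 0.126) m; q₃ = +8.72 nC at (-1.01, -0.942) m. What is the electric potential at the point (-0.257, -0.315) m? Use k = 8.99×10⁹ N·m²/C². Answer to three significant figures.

Electric potential is a scalar, so the contributions from each charge add algebraically: V = Σ kqᵢ/rᵢ.
Distances from the field point to each charge: r₁ = 0.882 m, r₂ = 1.04 m, r₃ = 0.980 m.
V = k[(2.70×10⁻⁹)/(0.882) + (-8.87×10⁻⁹)/(1.04) + (8.72×10⁻⁹)/(0.980)] = 30.9 V.

30.9 V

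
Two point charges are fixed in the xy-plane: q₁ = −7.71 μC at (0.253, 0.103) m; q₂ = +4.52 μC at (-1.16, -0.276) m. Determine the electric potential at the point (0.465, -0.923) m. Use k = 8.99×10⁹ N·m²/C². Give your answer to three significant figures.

The total potential is the scalar sum of each charge's contribution, V = Σ kqᵢ/rᵢ.
Distances from the field point to each charge: r₁ = 1.05 m, r₂ = 1.75 m.
V = k[(-7.71×10⁻⁶)/(1.05) + (4.52×10⁻⁶)/(1.75)] = -4.29×10⁴ V.

-4.29×10⁴ V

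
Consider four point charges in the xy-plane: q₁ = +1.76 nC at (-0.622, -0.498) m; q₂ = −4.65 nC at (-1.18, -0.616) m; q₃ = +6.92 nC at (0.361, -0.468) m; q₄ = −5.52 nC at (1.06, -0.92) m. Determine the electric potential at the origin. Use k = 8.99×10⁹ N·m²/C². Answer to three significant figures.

Electric potential is a scalar, so the contributions from each charge add algebraically: V = Σ kqᵢ/rᵢ.
Distances from the field point to each charge: r₁ = 0.797 m, r₂ = 1.33 m, r₃ = 0.591 m, r₄ = 1.40 m.
V = k[(1.76×10⁻⁹)/(0.797) + (-4.65×10⁻⁹)/(1.33) + (6.92×10⁻⁹)/(0.591) + (-5.52×10⁻⁹)/(1.40)] = 58.4 V.

58.4 V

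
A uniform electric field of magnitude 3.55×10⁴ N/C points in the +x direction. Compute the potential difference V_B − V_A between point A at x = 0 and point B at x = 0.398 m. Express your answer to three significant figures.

-1.41×10⁴ V

In a uniform field, potential decreases in the direction of E: V_B − V_A = −E·Δx.
V_B − V_A = −(3.55×10⁴ V/m)(0.398 m) = -1.41×10⁴ V.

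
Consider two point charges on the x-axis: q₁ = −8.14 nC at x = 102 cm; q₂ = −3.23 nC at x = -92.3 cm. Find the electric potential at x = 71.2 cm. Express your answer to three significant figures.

-255 V

Electric potential is a scalar, so the contributions from each charge add algebraically: V = Σ kqᵢ/rᵢ.
Distances from the field point to each charge: r₁ = 0.308 m, r₂ = 1.64 m.
V = k[(-8.14×10⁻⁹)/(0.308) + (-3.23×10⁻⁹)/(1.64)] = -255 V.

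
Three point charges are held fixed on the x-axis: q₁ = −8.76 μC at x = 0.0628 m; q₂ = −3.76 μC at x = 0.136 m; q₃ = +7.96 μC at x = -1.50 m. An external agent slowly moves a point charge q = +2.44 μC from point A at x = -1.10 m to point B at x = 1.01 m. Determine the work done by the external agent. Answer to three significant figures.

For quasistatic motion the external work equals the change in potential energy: W_ext = qΔV = q(V_B − V_A).
At A: distances to the source charges are 1.16 m, 1.24 m, 0.400 m; V_A = Σ kqᵢ/rᵢ = 8.38×10⁴ V.
At B: distances to the source charges are 0.947 m, 0.874 m, 2.51 m; V_B = Σ kqᵢ/rᵢ = -9.33×10⁴ V.
ΔV = V_B − V_A = -1.77×10⁵ V.
W_ext = qΔV = (2.44×10⁻⁶ C)(-1.77×10⁵ V) = -0.432 J.

-0.432 J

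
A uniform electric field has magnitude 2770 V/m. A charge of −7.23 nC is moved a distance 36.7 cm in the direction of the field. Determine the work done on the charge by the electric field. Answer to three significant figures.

The potential change for a displacement 36.7 cm in the direction of the field is ΔV = −Ed = -1020 V.
W_field = −qΔV = -7.35×10⁻⁶ J.

-7.35×10⁻⁶ J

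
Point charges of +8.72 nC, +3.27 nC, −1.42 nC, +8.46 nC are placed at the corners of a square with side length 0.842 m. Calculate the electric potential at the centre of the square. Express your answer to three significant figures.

The total potential is the scalar sum of each charge's contribution, V = Σ kqᵢ/rᵢ.
The distance from each corner to the centre is a√2/2 = 0.595 m.
V = k[(8.72×10⁻⁹)/(0.595) + (3.27×10⁻⁹)/(0.595) + (-1.42×10⁻⁹)/(0.595) + (8.46×10⁻⁹)/(0.595)] = 287 V.

287 V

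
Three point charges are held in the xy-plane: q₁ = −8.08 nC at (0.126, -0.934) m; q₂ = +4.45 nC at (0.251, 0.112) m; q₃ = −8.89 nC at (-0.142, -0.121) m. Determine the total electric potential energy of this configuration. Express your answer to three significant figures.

The work to assemble the configuration equals its total potential energy, U = Σ kqᵢqⱼ/rᵢⱼ over all pairs.
Pair separations: r₁₂ = 1.05 m, r₁₃ = 0.856 m, r₂₃ = 0.457 m.
U = (-3.07×10⁻⁷) + (7.54×10⁻⁷) + (-7.78×10⁻⁷) = -3.31×10⁻⁷ J.

-3.31×10⁻⁷ J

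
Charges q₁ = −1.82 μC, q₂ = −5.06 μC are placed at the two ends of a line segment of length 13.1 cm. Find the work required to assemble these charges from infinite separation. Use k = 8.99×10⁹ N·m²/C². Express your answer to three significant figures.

0.632 J

The work to assemble the configuration equals its total potential energy, U = Σ kqᵢqⱼ/rᵢⱼ over all pairs.
The separation is r = 0.131 m.
U = (0.632) = 0.632 J.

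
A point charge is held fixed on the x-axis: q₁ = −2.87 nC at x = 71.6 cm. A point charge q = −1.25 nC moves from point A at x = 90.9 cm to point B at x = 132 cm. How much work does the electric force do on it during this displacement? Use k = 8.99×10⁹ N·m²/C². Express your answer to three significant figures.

1.14×10⁻⁷ J

The work done by the electric force is W_field = −ΔU = −q(V_B − V_A) = q(V_A − V_B).
At A: distance to the source charge is 0.193 m; V_A = kq₁/r = -134 V.
At B: distance to the source charge is 0.604 m; V_B = kq₁/r = -42.7 V.
ΔV = V_B − V_A = 91.0 V.
W_field = −qΔV = −(-1.25×10⁻⁹ C)(91.0 V) = 1.14×10⁻⁷ J.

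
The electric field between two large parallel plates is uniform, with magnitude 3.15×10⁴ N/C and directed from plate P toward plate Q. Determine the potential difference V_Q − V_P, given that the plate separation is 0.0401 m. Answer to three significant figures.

-1260 V

In a uniform field, potential decreases in the direction of E: ΔV = −E·d for a displacement d parallel to E.
Going from P to Q is a displacement of 0.0401 m along the field, so V_Q − V_P = −Ed = -1260 V.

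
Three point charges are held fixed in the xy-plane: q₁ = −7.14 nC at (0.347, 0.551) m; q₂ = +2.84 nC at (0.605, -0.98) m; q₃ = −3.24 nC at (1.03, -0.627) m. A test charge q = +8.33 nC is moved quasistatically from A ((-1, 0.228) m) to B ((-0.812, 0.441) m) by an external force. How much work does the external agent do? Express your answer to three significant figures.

-7.70×10⁻⁸ J

For quasistatic motion the external work equals the change in potential energy: W_ext = qΔV = q(V_B − V_A).
At A: distances to the source charges are 1.39 m, 2.01 m, 2.20 m; V_A = Σ kqᵢ/rᵢ = -46.9 V.
At B: distances to the source charges are 1.16 m, 2.01 m, 2.13 m; V_B = Σ kqᵢ/rᵢ = -56.1 V.
ΔV = V_B − V_A = -9.24 V.
W_ext = qΔV = (8.33×10⁻⁹ C)(-9.24 V) = -7.70×10⁻⁸ J.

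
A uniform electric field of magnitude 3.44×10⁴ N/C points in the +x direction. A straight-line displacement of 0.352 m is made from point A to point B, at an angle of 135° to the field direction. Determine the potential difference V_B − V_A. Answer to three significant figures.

Only the component of displacement along E changes the potential: ΔV = −E·d·cosθ.
ΔV = −(3.44×10⁴ V/m)(0.352 m)cos135° = 8560 V.

8560 V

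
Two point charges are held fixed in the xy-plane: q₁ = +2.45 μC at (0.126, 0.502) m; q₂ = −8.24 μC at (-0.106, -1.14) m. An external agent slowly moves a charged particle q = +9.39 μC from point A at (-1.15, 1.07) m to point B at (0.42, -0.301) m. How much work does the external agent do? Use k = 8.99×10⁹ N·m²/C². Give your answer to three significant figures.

For quasistatic motion the external work equals the change in potential energy: W_ext = qΔV = q(V_B − V_A).
At A: distances to the source charges are 1.40 m, 2.44 m; V_A = Σ kqᵢ/rᵢ = -1.45×10⁴ V.
At B: distances to the source charges are 0.855 m, 0.990 m; V_B = Σ kqᵢ/rᵢ = -4.90×10⁴ V.
ΔV = V_B − V_A = -3.45×10⁴ V.
W_ext = qΔV = (9.39×10⁻⁶ C)(-3.45×10⁴ V) = -0.324 J.

-0.324 J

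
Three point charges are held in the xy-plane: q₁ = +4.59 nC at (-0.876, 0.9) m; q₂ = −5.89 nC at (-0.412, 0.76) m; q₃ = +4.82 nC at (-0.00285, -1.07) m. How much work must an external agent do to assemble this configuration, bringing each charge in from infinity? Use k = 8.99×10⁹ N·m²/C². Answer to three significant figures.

The work to assemble the configuration equals its total potential energy, U = Σ kqᵢqⱼ/rᵢⱼ over all pairs.
Pair separations: r₁₂ = 0.485 m, r₁₃ = 2.15 m, r₂₃ = 1.88 m.
U = (-5.01×10⁻⁷) + (9.23×10⁻⁸) + (-1.36×10⁻⁷) = -5.45×10⁻⁷ J.

-5.45×10⁻⁷ J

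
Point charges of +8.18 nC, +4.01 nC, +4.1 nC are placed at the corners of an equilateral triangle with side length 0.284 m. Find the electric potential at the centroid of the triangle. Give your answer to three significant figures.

Electric potential is a scalar, so the contributions from each charge add algebraically: V = Σ kqᵢ/rᵢ.
The distance from each vertex to the centroid is a/√3 = 0.164 m.
V = k[(8.18×10⁻⁹)/(0.164) + (4.01×10⁻⁹)/(0.164) + (4.10×10⁻⁹)/(0.164)] = 893 V.

893 V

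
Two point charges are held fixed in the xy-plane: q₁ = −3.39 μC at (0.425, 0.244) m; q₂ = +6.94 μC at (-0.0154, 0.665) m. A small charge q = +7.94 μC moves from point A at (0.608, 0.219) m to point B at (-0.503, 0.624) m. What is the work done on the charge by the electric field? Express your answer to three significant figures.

The work done by the electric force is W_field = −ΔU = −q(V_B − V_A) = q(V_A − V_B).
At A: distances to the source charges are 0.185 m, 0.767 m; V_A = Σ kqᵢ/rᵢ = -8.36×10⁴ V.
At B: distances to the source charges are 1.00 m, 0.489 m; V_B = Σ kqᵢ/rᵢ = 9.71×10⁴ V.
ΔV = V_B − V_A = 1.81×10⁵ V.
W_field = −qΔV = −(7.94×10⁻⁶ C)(1.81×10⁵ V) = -1.43 J.

-1.43 J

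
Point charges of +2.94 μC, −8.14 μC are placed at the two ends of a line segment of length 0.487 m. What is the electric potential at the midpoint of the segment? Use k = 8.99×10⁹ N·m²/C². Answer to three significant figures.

-1.92×10⁵ V

The total potential is the scalar sum of each charge's contribution, V = Σ kqᵢ/rᵢ.
Each charge is 0.243 m from the midpoint.
V = k[(2.94×10⁻⁶)/(0.243) + (-8.14×10⁻⁶)/(0.243)] = -1.92×10⁵ V.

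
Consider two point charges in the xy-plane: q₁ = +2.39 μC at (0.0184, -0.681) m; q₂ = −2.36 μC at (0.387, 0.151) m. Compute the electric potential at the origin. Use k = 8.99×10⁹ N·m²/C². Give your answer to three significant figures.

The total potential is the scalar sum of each charge's contribution, V = Σ kqᵢ/rᵢ.
Distances from the field point to each charge: r₁ = 0.681 m, r₂ = 0.415 m.
V = k[(2.39×10⁻⁶)/(0.681) + (-2.36×10⁻⁶)/(0.415)] = -1.95×10⁴ V.

-1.95×10⁴ V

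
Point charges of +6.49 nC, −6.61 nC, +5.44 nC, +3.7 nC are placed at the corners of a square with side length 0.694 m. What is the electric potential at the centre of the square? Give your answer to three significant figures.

The total potential is the scalar sum of each charge's contribution, V = Σ kqᵢ/rᵢ.
The distance from each corner to the centre is a√2/2 = 0.491 m.
V = k[(6.49×10⁻⁹)/(0.491) + (-6.61×10⁻⁹)/(0.491) + (5.44×10⁻⁹)/(0.491) + (3.70×10⁻⁹)/(0.491)] = 165 V.

165 V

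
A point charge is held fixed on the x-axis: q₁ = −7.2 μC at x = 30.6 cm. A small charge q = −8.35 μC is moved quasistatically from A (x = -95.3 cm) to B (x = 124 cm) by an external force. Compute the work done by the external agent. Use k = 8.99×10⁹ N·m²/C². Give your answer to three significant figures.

0.149 J

For quasistatic motion the external work equals the change in potential energy: W_ext = qΔV = q(V_B − V_A).
At A: distance to the source charge is 1.26 m; V_A = kq₁/r = -5.14×10⁴ V.
At B: distance to the source charge is 0.934 m; V_B = kq₁/r = -6.93×10⁴ V.
ΔV = V_B − V_A = -1.79×10⁴ V.
W_ext = qΔV = (-8.35×10⁻⁶ C)(-1.79×10⁴ V) = 0.149 J.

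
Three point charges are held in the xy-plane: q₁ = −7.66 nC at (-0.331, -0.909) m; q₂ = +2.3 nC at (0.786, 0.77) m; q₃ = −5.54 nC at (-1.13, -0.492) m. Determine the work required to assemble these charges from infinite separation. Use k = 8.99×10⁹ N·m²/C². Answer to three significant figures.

The assembly work is the sum of pairwise potential energies, U = Σ_{i<j} kqᵢqⱼ/rᵢⱼ.
Pair separations: r₁₂ = 2.02 m, r₁₃ = 0.901 m, r₂₃ = 2.29 m.
U = (-7.85×10⁻⁸) + (4.23×10⁻⁷) + (-4.99×10⁻⁸) = 2.95×10⁻⁷ J.

2.95×10⁻⁷ J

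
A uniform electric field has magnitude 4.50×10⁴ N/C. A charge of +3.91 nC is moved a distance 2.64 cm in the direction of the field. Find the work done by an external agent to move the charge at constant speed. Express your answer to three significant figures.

-4.65×10⁻⁶ J

The potential change for a displacement 2.64 cm in the direction of the field is ΔV = −Ed = -1190 V.
W_ext = qΔV = -4.65×10⁻⁶ J.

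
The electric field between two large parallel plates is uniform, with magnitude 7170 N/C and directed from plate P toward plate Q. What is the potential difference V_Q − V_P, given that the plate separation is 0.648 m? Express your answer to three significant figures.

In a uniform field, potential decreases in the direction of E: ΔV = −E·d for a displacement d parallel to E.
Going from P to Q is a displacement of 0.648 m along the field, so V_Q − V_P = −Ed = -4650 V.

-4650 V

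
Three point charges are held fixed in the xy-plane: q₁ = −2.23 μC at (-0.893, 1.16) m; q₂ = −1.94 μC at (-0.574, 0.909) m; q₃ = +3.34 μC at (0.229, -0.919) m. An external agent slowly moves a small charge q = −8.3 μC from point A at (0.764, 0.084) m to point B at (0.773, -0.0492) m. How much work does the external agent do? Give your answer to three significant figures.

-0.0316 J

For quasistatic motion the external work equals the change in potential energy: W_ext = qΔV = q(V_B − V_A).
At A: distances to the source charges are 1.98 m, 1.57 m, 1.14 m; V_A = Σ kqᵢ/rᵢ = 5170 V.
At B: distances to the source charges are 2.06 m, 1.65 m, 1.03 m; V_B = Σ kqᵢ/rᵢ = 8980 V.
ΔV = V_B − V_A = 3810 V.
W_ext = qΔV = (-8.30×10⁻⁶ C)(3810 V) = -0.0316 J.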